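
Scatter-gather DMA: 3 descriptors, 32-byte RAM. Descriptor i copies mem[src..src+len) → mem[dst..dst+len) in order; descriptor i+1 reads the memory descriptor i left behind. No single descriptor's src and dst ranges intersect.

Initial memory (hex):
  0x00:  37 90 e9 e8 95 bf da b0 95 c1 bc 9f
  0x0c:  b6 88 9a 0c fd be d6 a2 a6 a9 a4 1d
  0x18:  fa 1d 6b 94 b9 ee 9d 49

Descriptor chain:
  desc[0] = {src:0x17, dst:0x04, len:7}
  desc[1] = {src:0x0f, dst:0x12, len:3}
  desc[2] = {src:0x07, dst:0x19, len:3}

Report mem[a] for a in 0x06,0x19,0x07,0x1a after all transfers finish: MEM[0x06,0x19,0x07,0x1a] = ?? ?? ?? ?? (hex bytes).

  after D0: wrote 7B at 0x04 = 1dfa1d6b94b9ee
  after D1: wrote 3B at 0x12 = 0cfdbe
  after D2: wrote 3B at 0x19 = 6b94b9
query mem[0x06]=0x1d, mem[0x19]=0x6b, mem[0x07]=0x6b, mem[0x1a]=0x94

MEM[0x06,0x19,0x07,0x1a] = 1d 6b 6b 94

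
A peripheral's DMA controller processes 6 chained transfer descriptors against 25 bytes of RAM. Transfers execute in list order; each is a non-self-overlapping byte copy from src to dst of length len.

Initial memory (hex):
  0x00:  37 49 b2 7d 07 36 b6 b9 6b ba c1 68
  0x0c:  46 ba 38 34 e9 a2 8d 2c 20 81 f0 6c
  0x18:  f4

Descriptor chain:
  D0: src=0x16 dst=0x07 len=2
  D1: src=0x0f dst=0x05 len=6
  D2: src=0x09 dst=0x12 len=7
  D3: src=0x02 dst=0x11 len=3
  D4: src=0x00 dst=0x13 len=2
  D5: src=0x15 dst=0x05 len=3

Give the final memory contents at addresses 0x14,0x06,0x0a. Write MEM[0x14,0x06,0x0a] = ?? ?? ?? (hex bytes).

#0 dst[0x07+2] := {0xf0,0x6c}
#1 dst[0x05+6] := {0x34,0xe9,0xa2,0x8d,0x2c,0x20}
#2 dst[0x12+7] := {0x2c,0x20,0x68,0x46,0xba,0x38,0x34}
#3 dst[0x11+3] := {0xb2,0x7d,0x07}
#4 dst[0x13+2] := {0x37,0x49}
#5 dst[0x05+3] := {0x46,0xba,0x38}
query mem[0x14]=0x49, mem[0x06]=0xba, mem[0x0a]=0x20

MEM[0x14,0x06,0x0a] = 49 ba 20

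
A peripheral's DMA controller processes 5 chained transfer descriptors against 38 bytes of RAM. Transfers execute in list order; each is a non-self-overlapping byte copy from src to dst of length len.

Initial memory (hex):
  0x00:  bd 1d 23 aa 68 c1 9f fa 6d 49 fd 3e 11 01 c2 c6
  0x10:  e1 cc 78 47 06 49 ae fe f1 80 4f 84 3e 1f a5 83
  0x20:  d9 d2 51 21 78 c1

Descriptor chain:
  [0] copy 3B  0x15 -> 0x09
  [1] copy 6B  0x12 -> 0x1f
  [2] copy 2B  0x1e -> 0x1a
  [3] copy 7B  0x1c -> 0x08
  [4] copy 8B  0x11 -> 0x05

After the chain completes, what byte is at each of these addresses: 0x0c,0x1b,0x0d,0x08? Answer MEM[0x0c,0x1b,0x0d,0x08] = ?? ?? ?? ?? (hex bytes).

  after D0: wrote 3B at 0x09 = 49aefe
  after D1: wrote 6B at 0x1f = 78470649aefe
  after D2: wrote 2B at 0x1a = a578
  after D3: wrote 7B at 0x08 = 3e1fa578470649
  after D4: wrote 8B at 0x05 = cc78470649aefef1
query mem[0x0c]=0xf1, mem[0x1b]=0x78, mem[0x0d]=0x06, mem[0x08]=0x06

MEM[0x0c,0x1b,0x0d,0x08] = f1 78 06 06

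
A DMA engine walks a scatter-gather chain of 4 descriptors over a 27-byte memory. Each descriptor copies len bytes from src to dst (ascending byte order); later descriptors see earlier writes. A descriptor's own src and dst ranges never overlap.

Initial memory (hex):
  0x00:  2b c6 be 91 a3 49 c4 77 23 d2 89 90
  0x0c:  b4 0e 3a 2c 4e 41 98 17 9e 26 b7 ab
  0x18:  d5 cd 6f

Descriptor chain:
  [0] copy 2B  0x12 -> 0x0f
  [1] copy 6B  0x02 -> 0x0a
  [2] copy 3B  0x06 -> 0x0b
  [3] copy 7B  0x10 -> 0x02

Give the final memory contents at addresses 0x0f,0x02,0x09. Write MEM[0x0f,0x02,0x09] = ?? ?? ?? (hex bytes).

MEM[0x0f,0x02,0x09] = 77 17 d2

[0] 0x12->0x0f len=2 : 98 17
[1] 0x02->0x0a len=6 : be 91 a3 49 c4 77
[2] 0x06->0x0b len=3 : c4 77 23
[3] 0x10->0x02 len=7 : 17 41 98 17 9e 26 b7
query mem[0x0f]=0x77, mem[0x02]=0x17, mem[0x09]=0xd2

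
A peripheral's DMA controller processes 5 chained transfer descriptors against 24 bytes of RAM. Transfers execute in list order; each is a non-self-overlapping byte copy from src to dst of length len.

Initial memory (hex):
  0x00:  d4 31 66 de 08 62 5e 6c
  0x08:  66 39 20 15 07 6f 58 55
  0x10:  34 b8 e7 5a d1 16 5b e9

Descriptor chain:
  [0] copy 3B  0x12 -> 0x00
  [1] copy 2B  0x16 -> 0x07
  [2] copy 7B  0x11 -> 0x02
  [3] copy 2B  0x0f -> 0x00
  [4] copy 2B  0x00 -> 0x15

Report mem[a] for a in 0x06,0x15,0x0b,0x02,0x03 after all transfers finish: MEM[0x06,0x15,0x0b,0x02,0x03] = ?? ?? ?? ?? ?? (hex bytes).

[0] 0x12->0x00 len=3 : e7 5a d1
[1] 0x16->0x07 len=2 : 5b e9
[2] 0x11->0x02 len=7 : b8 e7 5a d1 16 5b e9
[3] 0x0f->0x00 len=2 : 55 34
[4] 0x00->0x15 len=2 : 55 34
query mem[0x06]=0x16, mem[0x15]=0x55, mem[0x0b]=0x15, mem[0x02]=0xb8, mem[0x03]=0xe7

MEM[0x06,0x15,0x0b,0x02,0x03] = 16 55 15 b8 e7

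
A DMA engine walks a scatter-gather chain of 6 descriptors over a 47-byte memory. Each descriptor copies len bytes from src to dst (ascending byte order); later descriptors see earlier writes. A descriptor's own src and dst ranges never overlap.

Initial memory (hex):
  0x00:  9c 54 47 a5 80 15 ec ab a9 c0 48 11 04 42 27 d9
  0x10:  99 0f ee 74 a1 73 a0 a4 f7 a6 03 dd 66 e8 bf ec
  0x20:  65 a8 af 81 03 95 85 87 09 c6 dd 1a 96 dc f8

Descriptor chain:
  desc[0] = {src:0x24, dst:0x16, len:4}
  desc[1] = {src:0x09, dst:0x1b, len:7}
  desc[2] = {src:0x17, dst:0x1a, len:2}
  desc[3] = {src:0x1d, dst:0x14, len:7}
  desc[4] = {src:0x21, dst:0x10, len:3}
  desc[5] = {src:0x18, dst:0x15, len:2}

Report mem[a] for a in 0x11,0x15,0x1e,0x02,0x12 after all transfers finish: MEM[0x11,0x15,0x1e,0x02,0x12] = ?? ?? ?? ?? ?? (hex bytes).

MEM[0x11,0x15,0x1e,0x02,0x12] = af d9 04 47 81

D0: mem[0x16..0x19] <- [03 95 85 87]
D1: mem[0x1b..0x21] <- [c0 48 11 04 42 27 d9]
D2: mem[0x1a..0x1b] <- [95 85]
D3: mem[0x14..0x1a] <- [11 04 42 27 d9 af 81]
D4: mem[0x10..0x12] <- [d9 af 81]
D5: mem[0x15..0x16] <- [d9 af]
query mem[0x11]=0xaf, mem[0x15]=0xd9, mem[0x1e]=0x04, mem[0x02]=0x47, mem[0x12]=0x81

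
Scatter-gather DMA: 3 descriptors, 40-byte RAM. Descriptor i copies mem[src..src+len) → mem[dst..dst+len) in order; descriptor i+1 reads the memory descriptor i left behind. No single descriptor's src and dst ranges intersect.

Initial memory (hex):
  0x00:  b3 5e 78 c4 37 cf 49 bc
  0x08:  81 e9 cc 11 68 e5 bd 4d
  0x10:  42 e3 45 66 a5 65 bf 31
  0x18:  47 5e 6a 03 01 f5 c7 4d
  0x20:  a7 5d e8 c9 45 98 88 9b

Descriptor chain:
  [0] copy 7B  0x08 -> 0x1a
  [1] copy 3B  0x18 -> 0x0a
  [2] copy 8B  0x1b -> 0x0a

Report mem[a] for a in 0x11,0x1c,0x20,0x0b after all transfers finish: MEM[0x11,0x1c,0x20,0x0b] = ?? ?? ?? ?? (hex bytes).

[0] 0x08->0x1a len=7 : 81 e9 cc 11 68 e5 bd
[1] 0x18->0x0a len=3 : 47 5e 81
[2] 0x1b->0x0a len=8 : e9 cc 11 68 e5 bd 5d e8
query mem[0x11]=0xe8, mem[0x1c]=0xcc, mem[0x20]=0xbd, mem[0x0b]=0xcc

MEM[0x11,0x1c,0x20,0x0b] = e8 cc bd cc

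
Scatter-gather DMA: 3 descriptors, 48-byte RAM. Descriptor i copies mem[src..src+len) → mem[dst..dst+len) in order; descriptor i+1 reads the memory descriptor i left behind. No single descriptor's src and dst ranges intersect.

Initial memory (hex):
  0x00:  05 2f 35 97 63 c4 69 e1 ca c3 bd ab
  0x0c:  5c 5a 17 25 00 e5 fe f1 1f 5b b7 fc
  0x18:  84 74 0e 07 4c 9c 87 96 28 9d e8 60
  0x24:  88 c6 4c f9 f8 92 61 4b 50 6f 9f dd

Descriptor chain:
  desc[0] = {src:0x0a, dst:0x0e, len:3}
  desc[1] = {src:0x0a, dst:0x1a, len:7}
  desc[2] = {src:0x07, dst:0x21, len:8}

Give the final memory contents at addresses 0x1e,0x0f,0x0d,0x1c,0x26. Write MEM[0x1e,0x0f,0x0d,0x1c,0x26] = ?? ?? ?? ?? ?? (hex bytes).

MEM[0x1e,0x0f,0x0d,0x1c,0x26] = bd ab 5a 5c 5c

#0 dst[0x0e+3] := {0xbd,0xab,0x5c}
#1 dst[0x1a+7] := {0xbd,0xab,0x5c,0x5a,0xbd,0xab,0x5c}
#2 dst[0x21+8] := {0xe1,0xca,0xc3,0xbd,0xab,0x5c,0x5a,0xbd}
query mem[0x1e]=0xbd, mem[0x0f]=0xab, mem[0x0d]=0x5a, mem[0x1c]=0x5c, mem[0x26]=0x5c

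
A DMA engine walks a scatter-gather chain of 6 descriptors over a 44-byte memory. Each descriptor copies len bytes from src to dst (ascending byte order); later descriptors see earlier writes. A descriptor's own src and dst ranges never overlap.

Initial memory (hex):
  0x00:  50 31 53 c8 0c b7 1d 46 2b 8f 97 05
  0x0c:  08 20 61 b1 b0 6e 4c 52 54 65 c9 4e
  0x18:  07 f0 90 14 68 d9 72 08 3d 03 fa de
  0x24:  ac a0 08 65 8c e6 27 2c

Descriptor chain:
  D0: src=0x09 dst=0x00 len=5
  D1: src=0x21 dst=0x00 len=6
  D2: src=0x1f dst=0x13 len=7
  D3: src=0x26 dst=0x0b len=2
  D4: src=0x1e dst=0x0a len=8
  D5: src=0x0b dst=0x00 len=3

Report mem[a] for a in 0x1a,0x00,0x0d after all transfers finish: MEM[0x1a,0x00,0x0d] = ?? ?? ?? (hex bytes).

[0] 0x09->0x00 len=5 : 8f 97 05 08 20
[1] 0x21->0x00 len=6 : 03 fa de ac a0 08
[2] 0x1f->0x13 len=7 : 08 3d 03 fa de ac a0
[3] 0x26->0x0b len=2 : 08 65
[4] 0x1e->0x0a len=8 : 72 08 3d 03 fa de ac a0
[5] 0x0b->0x00 len=3 : 08 3d 03
query mem[0x1a]=0x90, mem[0x00]=0x08, mem[0x0d]=0x03

MEM[0x1a,0x00,0x0d] = 90 08 03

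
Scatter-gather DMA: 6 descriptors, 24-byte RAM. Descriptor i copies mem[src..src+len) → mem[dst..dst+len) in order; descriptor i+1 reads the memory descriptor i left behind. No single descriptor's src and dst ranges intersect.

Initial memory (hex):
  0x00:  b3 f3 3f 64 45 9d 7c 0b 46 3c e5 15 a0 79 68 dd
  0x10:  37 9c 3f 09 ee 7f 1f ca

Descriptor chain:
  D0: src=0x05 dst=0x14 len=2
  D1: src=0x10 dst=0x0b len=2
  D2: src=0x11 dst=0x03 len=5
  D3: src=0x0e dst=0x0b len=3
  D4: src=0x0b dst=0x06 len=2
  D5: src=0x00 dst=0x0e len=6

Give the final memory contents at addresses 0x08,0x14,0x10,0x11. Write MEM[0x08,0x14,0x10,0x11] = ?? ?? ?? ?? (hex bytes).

D0: mem[0x14..0x15] <- [9d 7c]
D1: mem[0x0b..0x0c] <- [37 9c]
D2: mem[0x03..0x07] <- [9c 3f 09 9d 7c]
D3: mem[0x0b..0x0d] <- [68 dd 37]
D4: mem[0x06..0x07] <- [68 dd]
D5: mem[0x0e..0x13] <- [b3 f3 3f 9c 3f 09]
query mem[0x08]=0x46, mem[0x14]=0x9d, mem[0x10]=0x3f, mem[0x11]=0x9c

MEM[0x08,0x14,0x10,0x11] = 46 9d 3f 9c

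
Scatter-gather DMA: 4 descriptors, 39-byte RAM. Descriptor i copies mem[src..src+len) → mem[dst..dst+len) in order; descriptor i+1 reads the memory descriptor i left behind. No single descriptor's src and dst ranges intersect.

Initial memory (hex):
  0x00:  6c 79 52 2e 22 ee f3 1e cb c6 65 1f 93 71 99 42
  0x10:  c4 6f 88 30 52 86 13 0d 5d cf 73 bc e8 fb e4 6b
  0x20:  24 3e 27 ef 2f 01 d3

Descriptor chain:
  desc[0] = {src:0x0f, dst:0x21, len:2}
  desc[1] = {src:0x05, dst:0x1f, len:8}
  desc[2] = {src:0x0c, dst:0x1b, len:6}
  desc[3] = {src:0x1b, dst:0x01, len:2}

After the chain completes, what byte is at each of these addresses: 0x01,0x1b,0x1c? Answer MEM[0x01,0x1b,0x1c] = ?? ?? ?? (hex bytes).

#0 dst[0x21+2] := {0x42,0xc4}
#1 dst[0x1f+8] := {0xee,0xf3,0x1e,0xcb,0xc6,0x65,0x1f,0x93}
#2 dst[0x1b+6] := {0x93,0x71,0x99,0x42,0xc4,0x6f}
#3 dst[0x01+2] := {0x93,0x71}
query mem[0x01]=0x93, mem[0x1b]=0x93, mem[0x1c]=0x71

MEM[0x01,0x1b,0x1c] = 93 93 71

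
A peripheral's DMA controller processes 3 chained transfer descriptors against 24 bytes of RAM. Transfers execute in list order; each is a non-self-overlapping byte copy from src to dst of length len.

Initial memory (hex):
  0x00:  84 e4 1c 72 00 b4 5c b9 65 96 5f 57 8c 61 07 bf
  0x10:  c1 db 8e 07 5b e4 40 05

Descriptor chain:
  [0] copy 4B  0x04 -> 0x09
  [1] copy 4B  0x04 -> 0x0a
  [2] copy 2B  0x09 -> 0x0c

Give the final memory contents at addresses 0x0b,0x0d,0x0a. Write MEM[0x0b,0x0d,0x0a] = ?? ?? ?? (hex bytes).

#0 dst[0x09+4] := {0x00,0xb4,0x5c,0xb9}
#1 dst[0x0a+4] := {0x00,0xb4,0x5c,0xb9}
#2 dst[0x0c+2] := {0x00,0x00}
query mem[0x0b]=0xb4, mem[0x0d]=0x00, mem[0x0a]=0x00

MEM[0x0b,0x0d,0x0a] = b4 00 00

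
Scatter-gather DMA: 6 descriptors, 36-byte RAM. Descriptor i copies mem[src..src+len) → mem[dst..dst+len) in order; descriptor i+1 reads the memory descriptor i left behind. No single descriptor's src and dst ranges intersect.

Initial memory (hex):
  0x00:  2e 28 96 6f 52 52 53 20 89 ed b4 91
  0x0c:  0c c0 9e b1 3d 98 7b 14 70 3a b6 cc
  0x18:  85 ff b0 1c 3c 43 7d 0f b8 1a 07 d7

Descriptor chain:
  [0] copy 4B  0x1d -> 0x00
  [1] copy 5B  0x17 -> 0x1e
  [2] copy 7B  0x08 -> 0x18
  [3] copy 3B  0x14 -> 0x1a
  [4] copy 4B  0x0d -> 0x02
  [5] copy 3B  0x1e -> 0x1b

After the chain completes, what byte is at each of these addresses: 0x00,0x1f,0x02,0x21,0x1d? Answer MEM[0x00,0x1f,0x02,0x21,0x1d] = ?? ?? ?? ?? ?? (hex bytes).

  after D0: wrote 4B at 0x00 = 437d0fb8
  after D1: wrote 5B at 0x1e = cc85ffb01c
  after D2: wrote 7B at 0x18 = 89edb4910cc09e
  after D3: wrote 3B at 0x1a = 703ab6
  after D4: wrote 4B at 0x02 = c09eb13d
  after D5: wrote 3B at 0x1b = 9e85ff
query mem[0x00]=0x43, mem[0x1f]=0x85, mem[0x02]=0xc0, mem[0x21]=0xb0, mem[0x1d]=0xff

MEM[0x00,0x1f,0x02,0x21,0x1d] = 43 85 c0 b0 ff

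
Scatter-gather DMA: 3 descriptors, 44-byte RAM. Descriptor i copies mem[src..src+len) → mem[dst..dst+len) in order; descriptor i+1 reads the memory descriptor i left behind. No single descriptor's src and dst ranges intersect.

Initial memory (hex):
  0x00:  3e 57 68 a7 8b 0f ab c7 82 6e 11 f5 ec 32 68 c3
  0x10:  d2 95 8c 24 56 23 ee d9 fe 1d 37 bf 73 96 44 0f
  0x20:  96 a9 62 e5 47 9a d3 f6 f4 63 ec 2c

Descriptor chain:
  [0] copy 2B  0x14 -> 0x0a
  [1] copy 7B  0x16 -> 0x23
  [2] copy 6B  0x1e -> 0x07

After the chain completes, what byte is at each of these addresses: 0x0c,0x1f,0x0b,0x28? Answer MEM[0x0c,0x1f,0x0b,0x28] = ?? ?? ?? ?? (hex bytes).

MEM[0x0c,0x1f,0x0b,0x28] = ee 0f 62 bf

[0] 0x14->0x0a len=2 : 56 23
[1] 0x16->0x23 len=7 : ee d9 fe 1d 37 bf 73
[2] 0x1e->0x07 len=6 : 44 0f 96 a9 62 ee
query mem[0x0c]=0xee, mem[0x1f]=0x0f, mem[0x0b]=0x62, mem[0x28]=0xbf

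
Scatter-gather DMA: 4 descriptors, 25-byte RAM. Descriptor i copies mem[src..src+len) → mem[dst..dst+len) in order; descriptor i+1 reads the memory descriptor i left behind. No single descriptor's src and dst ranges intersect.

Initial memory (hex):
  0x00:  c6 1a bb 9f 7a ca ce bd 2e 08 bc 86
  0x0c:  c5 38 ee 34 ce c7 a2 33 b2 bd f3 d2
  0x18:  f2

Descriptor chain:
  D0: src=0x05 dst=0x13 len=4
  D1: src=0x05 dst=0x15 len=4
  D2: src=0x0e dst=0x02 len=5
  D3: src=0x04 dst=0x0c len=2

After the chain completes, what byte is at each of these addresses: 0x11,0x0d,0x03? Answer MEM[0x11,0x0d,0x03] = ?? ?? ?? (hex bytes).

#0 dst[0x13+4] := {0xca,0xce,0xbd,0x2e}
#1 dst[0x15+4] := {0xca,0xce,0xbd,0x2e}
#2 dst[0x02+5] := {0xee,0x34,0xce,0xc7,0xa2}
#3 dst[0x0c+2] := {0xce,0xc7}
query mem[0x11]=0xc7, mem[0x0d]=0xc7, mem[0x03]=0x34

MEM[0x11,0x0d,0x03] = c7 c7 34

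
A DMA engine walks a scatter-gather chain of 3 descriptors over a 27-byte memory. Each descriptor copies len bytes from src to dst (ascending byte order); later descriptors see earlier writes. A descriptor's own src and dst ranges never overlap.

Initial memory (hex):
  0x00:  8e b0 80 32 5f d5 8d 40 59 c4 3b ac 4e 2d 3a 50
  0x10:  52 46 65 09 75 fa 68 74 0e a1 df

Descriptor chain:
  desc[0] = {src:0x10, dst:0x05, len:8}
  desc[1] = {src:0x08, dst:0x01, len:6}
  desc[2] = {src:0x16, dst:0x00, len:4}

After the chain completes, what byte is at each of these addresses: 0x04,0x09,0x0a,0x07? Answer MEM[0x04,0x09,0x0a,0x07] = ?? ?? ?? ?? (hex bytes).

MEM[0x04,0x09,0x0a,0x07] = 68 75 fa 65

#0 dst[0x05+8] := {0x52,0x46,0x65,0x09,0x75,0xfa,0x68,0x74}
#1 dst[0x01+6] := {0x09,0x75,0xfa,0x68,0x74,0x2d}
#2 dst[0x00+4] := {0x68,0x74,0x0e,0xa1}
query mem[0x04]=0x68, mem[0x09]=0x75, mem[0x0a]=0xfa, mem[0x07]=0x65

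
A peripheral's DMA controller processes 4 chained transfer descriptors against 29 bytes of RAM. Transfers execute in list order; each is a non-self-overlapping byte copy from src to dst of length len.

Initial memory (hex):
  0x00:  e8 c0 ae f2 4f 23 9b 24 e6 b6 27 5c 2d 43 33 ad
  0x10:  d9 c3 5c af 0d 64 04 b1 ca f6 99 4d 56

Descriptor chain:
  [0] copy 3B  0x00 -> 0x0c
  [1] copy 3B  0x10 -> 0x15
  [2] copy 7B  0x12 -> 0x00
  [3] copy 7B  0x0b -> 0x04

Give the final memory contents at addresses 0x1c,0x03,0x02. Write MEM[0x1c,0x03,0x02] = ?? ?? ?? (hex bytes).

MEM[0x1c,0x03,0x02] = 56 d9 0d

D0: mem[0x0c..0x0e] <- [e8 c0 ae]
D1: mem[0x15..0x17] <- [d9 c3 5c]
D2: mem[0x00..0x06] <- [5c af 0d d9 c3 5c ca]
D3: mem[0x04..0x0a] <- [5c e8 c0 ae ad d9 c3]
query mem[0x1c]=0x56, mem[0x03]=0xd9, mem[0x02]=0x0d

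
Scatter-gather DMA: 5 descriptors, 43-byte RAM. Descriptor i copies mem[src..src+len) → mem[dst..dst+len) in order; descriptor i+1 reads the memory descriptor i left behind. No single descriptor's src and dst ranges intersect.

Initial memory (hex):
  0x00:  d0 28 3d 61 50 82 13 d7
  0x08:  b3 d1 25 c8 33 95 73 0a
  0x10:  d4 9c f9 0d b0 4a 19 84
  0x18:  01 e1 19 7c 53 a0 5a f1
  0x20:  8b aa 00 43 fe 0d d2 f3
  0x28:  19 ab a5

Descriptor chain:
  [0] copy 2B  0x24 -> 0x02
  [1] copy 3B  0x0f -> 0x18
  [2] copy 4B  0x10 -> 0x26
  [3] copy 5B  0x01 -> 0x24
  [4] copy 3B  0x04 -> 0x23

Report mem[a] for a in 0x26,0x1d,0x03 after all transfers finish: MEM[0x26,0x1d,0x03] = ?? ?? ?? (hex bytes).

[0] 0x24->0x02 len=2 : fe 0d
[1] 0x0f->0x18 len=3 : 0a d4 9c
[2] 0x10->0x26 len=4 : d4 9c f9 0d
[3] 0x01->0x24 len=5 : 28 fe 0d 50 82
[4] 0x04->0x23 len=3 : 50 82 13
query mem[0x26]=0x0d, mem[0x1d]=0xa0, mem[0x03]=0x0d

MEM[0x26,0x1d,0x03] = 0d a0 0d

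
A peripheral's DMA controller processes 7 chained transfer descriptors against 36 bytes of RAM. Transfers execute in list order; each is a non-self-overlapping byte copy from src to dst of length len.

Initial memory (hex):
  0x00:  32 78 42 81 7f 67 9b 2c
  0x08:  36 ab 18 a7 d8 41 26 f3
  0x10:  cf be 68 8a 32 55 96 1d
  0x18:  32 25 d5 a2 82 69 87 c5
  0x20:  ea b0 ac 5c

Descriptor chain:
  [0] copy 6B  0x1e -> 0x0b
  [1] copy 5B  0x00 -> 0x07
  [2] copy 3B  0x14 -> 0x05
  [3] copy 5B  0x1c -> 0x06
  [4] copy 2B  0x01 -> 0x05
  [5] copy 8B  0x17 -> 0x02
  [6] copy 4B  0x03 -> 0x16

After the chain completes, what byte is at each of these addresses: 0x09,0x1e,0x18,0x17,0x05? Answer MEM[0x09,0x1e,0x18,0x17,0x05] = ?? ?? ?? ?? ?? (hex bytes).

[0] 0x1e->0x0b len=6 : 87 c5 ea b0 ac 5c
[1] 0x00->0x07 len=5 : 32 78 42 81 7f
[2] 0x14->0x05 len=3 : 32 55 96
[3] 0x1c->0x06 len=5 : 82 69 87 c5 ea
[4] 0x01->0x05 len=2 : 78 42
[5] 0x17->0x02 len=8 : 1d 32 25 d5 a2 82 69 87
[6] 0x03->0x16 len=4 : 32 25 d5 a2
query mem[0x09]=0x87, mem[0x1e]=0x87, mem[0x18]=0xd5, mem[0x17]=0x25, mem[0x05]=0xd5

MEM[0x09,0x1e,0x18,0x17,0x05] = 87 87 d5 25 d5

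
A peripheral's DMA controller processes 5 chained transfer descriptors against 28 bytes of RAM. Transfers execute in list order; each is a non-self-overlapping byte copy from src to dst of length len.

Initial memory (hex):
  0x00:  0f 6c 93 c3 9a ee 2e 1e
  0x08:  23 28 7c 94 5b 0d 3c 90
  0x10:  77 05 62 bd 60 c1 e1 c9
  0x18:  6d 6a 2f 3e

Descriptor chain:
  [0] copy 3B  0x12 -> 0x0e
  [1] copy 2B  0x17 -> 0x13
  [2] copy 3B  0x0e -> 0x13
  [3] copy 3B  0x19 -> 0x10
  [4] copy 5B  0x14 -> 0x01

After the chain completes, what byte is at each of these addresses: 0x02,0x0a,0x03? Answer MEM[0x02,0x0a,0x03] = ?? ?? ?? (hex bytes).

MEM[0x02,0x0a,0x03] = 60 7c e1

#0 dst[0x0e+3] := {0x62,0xbd,0x60}
#1 dst[0x13+2] := {0xc9,0x6d}
#2 dst[0x13+3] := {0x62,0xbd,0x60}
#3 dst[0x10+3] := {0x6a,0x2f,0x3e}
#4 dst[0x01+5] := {0xbd,0x60,0xe1,0xc9,0x6d}
query mem[0x02]=0x60, mem[0x0a]=0x7c, mem[0x03]=0xe1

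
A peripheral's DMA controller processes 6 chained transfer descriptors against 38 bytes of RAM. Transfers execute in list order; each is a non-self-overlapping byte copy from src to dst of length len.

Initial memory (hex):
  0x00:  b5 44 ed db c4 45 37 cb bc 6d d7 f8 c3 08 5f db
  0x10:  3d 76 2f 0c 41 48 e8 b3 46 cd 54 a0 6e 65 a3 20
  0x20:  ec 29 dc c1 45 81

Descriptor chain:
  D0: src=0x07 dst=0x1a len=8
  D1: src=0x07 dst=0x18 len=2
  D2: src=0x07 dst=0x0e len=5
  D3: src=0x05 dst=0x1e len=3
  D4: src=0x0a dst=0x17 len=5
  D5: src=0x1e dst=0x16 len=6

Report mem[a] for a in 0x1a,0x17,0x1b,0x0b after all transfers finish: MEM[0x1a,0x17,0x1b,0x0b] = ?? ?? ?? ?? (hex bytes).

[0] 0x07->0x1a len=8 : cb bc 6d d7 f8 c3 08 5f
[1] 0x07->0x18 len=2 : cb bc
[2] 0x07->0x0e len=5 : cb bc 6d d7 f8
[3] 0x05->0x1e len=3 : 45 37 cb
[4] 0x0a->0x17 len=5 : d7 f8 c3 08 cb
[5] 0x1e->0x16 len=6 : 45 37 cb 5f dc c1
query mem[0x1a]=0xdc, mem[0x17]=0x37, mem[0x1b]=0xc1, mem[0x0b]=0xf8

MEM[0x1a,0x17,0x1b,0x0b] = dc 37 c1 f8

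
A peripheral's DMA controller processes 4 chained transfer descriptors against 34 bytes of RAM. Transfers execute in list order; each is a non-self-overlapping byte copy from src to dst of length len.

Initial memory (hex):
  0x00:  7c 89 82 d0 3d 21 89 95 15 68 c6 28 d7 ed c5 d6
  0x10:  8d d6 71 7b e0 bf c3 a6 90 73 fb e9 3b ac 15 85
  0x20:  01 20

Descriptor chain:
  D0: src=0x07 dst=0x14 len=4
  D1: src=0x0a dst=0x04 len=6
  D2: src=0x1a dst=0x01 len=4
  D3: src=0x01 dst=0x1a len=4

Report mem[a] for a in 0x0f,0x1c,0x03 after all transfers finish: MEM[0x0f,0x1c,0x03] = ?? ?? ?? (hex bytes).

MEM[0x0f,0x1c,0x03] = d6 3b 3b

  after D0: wrote 4B at 0x14 = 951568c6
  after D1: wrote 6B at 0x04 = c628d7edc5d6
  after D2: wrote 4B at 0x01 = fbe93bac
  after D3: wrote 4B at 0x1a = fbe93bac
query mem[0x0f]=0xd6, mem[0x1c]=0x3b, mem[0x03]=0x3b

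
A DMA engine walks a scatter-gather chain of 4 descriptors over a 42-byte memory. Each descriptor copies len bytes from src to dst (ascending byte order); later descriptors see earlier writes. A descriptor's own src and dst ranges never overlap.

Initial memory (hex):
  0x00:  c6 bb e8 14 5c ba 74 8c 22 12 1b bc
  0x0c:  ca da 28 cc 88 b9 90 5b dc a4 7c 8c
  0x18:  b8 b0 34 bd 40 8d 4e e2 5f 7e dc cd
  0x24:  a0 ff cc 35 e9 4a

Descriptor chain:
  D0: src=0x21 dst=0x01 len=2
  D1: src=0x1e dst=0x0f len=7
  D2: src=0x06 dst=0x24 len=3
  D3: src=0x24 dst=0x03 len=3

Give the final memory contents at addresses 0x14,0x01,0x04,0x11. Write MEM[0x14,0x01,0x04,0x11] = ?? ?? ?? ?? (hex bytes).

MEM[0x14,0x01,0x04,0x11] = cd 7e 8c 5f

  after D0: wrote 2B at 0x01 = 7edc
  after D1: wrote 7B at 0x0f = 4ee25f7edccda0
  after D2: wrote 3B at 0x24 = 748c22
  after D3: wrote 3B at 0x03 = 748c22
query mem[0x14]=0xcd, mem[0x01]=0x7e, mem[0x04]=0x8c, mem[0x11]=0x5f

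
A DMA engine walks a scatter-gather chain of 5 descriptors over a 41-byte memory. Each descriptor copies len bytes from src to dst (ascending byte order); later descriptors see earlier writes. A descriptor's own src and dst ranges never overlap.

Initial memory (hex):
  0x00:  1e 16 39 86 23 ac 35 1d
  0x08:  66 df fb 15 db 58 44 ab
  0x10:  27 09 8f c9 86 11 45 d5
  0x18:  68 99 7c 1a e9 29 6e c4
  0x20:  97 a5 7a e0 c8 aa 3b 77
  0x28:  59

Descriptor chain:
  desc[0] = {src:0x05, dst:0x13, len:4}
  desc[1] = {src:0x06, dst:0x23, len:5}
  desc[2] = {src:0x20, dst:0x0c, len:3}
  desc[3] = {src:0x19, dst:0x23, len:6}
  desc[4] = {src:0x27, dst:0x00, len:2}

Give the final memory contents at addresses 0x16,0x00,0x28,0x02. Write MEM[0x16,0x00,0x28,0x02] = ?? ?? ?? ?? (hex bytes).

MEM[0x16,0x00,0x28,0x02] = 66 29 6e 39

  after D0: wrote 4B at 0x13 = ac351d66
  after D1: wrote 5B at 0x23 = 351d66dffb
  after D2: wrote 3B at 0x0c = 97a57a
  after D3: wrote 6B at 0x23 = 997c1ae9296e
  after D4: wrote 2B at 0x00 = 296e
query mem[0x16]=0x66, mem[0x00]=0x29, mem[0x28]=0x6e, mem[0x02]=0x39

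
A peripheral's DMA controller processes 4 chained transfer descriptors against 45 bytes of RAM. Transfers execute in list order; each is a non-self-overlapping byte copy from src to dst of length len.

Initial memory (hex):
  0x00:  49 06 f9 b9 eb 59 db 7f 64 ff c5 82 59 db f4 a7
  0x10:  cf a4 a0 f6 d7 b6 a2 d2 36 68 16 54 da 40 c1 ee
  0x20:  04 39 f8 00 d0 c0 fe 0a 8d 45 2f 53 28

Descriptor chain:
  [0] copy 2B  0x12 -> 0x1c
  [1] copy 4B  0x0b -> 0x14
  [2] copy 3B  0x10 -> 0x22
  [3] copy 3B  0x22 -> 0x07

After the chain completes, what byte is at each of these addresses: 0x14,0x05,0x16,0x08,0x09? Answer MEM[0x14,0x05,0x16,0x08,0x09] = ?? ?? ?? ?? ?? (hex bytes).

[0] 0x12->0x1c len=2 : a0 f6
[1] 0x0b->0x14 len=4 : 82 59 db f4
[2] 0x10->0x22 len=3 : cf a4 a0
[3] 0x22->0x07 len=3 : cf a4 a0
query mem[0x14]=0x82, mem[0x05]=0x59, mem[0x16]=0xdb, mem[0x08]=0xa4, mem[0x09]=0xa0

MEM[0x14,0x05,0x16,0x08,0x09] = 82 59 db a4 a0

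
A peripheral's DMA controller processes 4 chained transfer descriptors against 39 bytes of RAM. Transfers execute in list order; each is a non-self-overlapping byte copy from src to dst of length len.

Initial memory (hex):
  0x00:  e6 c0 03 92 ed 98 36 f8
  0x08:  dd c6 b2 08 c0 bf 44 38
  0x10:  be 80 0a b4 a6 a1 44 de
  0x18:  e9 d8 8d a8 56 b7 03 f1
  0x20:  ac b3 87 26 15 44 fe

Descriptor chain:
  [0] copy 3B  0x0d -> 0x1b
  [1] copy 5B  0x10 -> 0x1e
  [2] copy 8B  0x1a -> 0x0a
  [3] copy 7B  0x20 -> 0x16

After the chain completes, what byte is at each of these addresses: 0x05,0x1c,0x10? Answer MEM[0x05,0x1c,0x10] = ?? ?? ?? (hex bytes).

#0 dst[0x1b+3] := {0xbf,0x44,0x38}
#1 dst[0x1e+5] := {0xbe,0x80,0x0a,0xb4,0xa6}
#2 dst[0x0a+8] := {0x8d,0xbf,0x44,0x38,0xbe,0x80,0x0a,0xb4}
#3 dst[0x16+7] := {0x0a,0xb4,0xa6,0x26,0x15,0x44,0xfe}
query mem[0x05]=0x98, mem[0x1c]=0xfe, mem[0x10]=0x0a

MEM[0x05,0x1c,0x10] = 98 fe 0a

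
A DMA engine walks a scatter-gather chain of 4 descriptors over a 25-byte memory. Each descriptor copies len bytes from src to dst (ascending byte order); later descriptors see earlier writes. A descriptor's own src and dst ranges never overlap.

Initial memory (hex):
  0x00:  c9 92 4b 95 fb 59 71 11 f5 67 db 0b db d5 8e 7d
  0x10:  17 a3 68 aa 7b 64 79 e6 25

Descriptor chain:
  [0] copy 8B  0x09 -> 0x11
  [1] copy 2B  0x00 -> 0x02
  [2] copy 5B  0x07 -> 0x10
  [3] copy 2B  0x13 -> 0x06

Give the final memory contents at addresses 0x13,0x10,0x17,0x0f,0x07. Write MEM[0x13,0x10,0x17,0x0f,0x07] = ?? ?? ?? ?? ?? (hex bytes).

[0] 0x09->0x11 len=8 : 67 db 0b db d5 8e 7d 17
[1] 0x00->0x02 len=2 : c9 92
[2] 0x07->0x10 len=5 : 11 f5 67 db 0b
[3] 0x13->0x06 len=2 : db 0b
query mem[0x13]=0xdb, mem[0x10]=0x11, mem[0x17]=0x7d, mem[0x0f]=0x7d, mem[0x07]=0x0b

MEM[0x13,0x10,0x17,0x0f,0x07] = db 11 7d 7d 0b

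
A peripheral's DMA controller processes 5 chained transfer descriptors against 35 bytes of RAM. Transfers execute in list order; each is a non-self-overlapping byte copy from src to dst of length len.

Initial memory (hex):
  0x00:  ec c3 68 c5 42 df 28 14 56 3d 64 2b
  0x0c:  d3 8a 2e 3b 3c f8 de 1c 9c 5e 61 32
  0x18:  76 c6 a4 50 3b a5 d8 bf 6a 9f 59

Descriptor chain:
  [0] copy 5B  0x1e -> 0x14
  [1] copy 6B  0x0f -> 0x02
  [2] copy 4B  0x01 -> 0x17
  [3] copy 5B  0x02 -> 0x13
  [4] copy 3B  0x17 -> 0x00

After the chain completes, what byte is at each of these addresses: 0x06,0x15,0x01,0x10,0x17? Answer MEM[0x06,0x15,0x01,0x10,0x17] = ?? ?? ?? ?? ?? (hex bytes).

#0 dst[0x14+5] := {0xd8,0xbf,0x6a,0x9f,0x59}
#1 dst[0x02+6] := {0x3b,0x3c,0xf8,0xde,0x1c,0xd8}
#2 dst[0x17+4] := {0xc3,0x3b,0x3c,0xf8}
#3 dst[0x13+5] := {0x3b,0x3c,0xf8,0xde,0x1c}
#4 dst[0x00+3] := {0x1c,0x3b,0x3c}
query mem[0x06]=0x1c, mem[0x15]=0xf8, mem[0x01]=0x3b, mem[0x10]=0x3c, mem[0x17]=0x1c

MEM[0x06,0x15,0x01,0x10,0x17] = 1c f8 3b 3c 1c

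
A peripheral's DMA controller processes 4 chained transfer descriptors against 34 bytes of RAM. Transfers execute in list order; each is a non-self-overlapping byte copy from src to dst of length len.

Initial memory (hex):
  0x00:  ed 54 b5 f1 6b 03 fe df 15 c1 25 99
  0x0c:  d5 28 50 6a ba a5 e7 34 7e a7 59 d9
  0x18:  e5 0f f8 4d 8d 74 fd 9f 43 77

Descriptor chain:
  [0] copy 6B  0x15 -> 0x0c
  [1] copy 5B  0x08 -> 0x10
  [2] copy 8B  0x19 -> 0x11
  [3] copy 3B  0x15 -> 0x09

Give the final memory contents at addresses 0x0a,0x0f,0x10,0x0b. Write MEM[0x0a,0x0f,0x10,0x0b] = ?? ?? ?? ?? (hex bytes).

MEM[0x0a,0x0f,0x10,0x0b] = fd e5 15 9f

[0] 0x15->0x0c len=6 : a7 59 d9 e5 0f f8
[1] 0x08->0x10 len=5 : 15 c1 25 99 a7
[2] 0x19->0x11 len=8 : 0f f8 4d 8d 74 fd 9f 43
[3] 0x15->0x09 len=3 : 74 fd 9f
query mem[0x0a]=0xfd, mem[0x0f]=0xe5, mem[0x10]=0x15, mem[0x0b]=0x9f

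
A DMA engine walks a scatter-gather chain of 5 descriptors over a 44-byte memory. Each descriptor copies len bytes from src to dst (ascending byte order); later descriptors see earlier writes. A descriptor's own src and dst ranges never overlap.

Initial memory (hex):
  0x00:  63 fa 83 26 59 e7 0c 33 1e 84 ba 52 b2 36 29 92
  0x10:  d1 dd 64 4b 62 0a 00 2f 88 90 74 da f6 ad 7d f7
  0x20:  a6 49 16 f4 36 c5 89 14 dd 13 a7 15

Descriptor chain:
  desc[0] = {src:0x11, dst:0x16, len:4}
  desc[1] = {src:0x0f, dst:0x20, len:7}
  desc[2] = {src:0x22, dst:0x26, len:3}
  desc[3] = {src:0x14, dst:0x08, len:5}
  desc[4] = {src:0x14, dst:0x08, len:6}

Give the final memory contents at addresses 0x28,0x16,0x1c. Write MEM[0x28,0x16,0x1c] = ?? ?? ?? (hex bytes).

MEM[0x28,0x16,0x1c] = 4b dd f6

D0: mem[0x16..0x19] <- [dd 64 4b 62]
D1: mem[0x20..0x26] <- [92 d1 dd 64 4b 62 0a]
D2: mem[0x26..0x28] <- [dd 64 4b]
D3: mem[0x08..0x0c] <- [62 0a dd 64 4b]
D4: mem[0x08..0x0d] <- [62 0a dd 64 4b 62]
query mem[0x28]=0x4b, mem[0x16]=0xdd, mem[0x1c]=0xf6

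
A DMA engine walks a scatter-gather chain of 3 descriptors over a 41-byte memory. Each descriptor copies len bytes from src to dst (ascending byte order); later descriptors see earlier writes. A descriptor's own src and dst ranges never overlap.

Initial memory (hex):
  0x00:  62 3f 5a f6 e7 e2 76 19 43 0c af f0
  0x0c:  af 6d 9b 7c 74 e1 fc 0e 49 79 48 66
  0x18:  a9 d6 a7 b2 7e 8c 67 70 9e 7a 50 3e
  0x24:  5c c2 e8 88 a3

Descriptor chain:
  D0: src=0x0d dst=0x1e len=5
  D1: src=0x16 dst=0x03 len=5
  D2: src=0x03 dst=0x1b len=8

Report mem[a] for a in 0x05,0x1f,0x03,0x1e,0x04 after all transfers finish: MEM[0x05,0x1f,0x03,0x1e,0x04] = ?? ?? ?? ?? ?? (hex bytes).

MEM[0x05,0x1f,0x03,0x1e,0x04] = a9 a7 48 d6 66

  after D0: wrote 5B at 0x1e = 6d9b7c74e1
  after D1: wrote 5B at 0x03 = 4866a9d6a7
  after D2: wrote 8B at 0x1b = 4866a9d6a7430caf
query mem[0x05]=0xa9, mem[0x1f]=0xa7, mem[0x03]=0x48, mem[0x1e]=0xd6, mem[0x04]=0x66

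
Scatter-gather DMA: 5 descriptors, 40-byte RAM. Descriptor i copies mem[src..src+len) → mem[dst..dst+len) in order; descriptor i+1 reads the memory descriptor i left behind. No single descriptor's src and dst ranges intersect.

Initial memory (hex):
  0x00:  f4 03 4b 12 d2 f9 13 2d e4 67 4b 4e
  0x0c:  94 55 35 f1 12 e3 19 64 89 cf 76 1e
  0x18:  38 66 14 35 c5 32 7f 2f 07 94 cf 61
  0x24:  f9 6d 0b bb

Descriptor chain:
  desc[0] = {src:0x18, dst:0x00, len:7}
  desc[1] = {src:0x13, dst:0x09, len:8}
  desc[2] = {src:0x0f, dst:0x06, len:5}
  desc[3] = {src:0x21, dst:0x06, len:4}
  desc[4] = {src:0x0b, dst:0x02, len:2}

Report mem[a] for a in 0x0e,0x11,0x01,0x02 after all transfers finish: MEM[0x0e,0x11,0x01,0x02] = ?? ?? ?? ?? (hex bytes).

[0] 0x18->0x00 len=7 : 38 66 14 35 c5 32 7f
[1] 0x13->0x09 len=8 : 64 89 cf 76 1e 38 66 14
[2] 0x0f->0x06 len=5 : 66 14 e3 19 64
[3] 0x21->0x06 len=4 : 94 cf 61 f9
[4] 0x0b->0x02 len=2 : cf 76
query mem[0x0e]=0x38, mem[0x11]=0xe3, mem[0x01]=0x66, mem[0x02]=0xcf

MEM[0x0e,0x11,0x01,0x02] = 38 e3 66 cf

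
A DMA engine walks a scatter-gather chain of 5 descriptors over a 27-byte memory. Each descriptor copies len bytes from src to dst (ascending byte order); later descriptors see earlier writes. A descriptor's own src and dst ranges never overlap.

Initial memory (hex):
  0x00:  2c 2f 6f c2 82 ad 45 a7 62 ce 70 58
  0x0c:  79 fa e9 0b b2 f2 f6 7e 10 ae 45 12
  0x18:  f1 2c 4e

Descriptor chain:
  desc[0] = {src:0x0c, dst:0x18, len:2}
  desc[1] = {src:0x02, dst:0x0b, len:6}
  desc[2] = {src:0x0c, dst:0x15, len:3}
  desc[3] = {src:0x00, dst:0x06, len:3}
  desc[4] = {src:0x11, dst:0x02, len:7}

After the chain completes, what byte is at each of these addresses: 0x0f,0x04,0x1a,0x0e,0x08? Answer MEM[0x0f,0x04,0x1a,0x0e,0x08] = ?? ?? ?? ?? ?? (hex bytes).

MEM[0x0f,0x04,0x1a,0x0e,0x08] = 45 7e 4e ad ad

#0 dst[0x18+2] := {0x79,0xfa}
#1 dst[0x0b+6] := {0x6f,0xc2,0x82,0xad,0x45,0xa7}
#2 dst[0x15+3] := {0xc2,0x82,0xad}
#3 dst[0x06+3] := {0x2c,0x2f,0x6f}
#4 dst[0x02+7] := {0xf2,0xf6,0x7e,0x10,0xc2,0x82,0xad}
query mem[0x0f]=0x45, mem[0x04]=0x7e, mem[0x1a]=0x4e, mem[0x0e]=0xad, mem[0x08]=0xad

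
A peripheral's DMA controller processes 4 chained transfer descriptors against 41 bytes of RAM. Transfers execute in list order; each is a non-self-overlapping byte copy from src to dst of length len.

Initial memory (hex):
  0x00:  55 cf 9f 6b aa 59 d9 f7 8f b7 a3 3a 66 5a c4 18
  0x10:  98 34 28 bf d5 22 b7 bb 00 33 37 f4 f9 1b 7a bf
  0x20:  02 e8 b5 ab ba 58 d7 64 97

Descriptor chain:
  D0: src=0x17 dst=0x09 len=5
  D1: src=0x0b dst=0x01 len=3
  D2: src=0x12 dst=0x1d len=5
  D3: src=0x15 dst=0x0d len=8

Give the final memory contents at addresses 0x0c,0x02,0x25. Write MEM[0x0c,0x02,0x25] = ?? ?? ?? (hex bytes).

MEM[0x0c,0x02,0x25] = 37 37 58

#0 dst[0x09+5] := {0xbb,0x00,0x33,0x37,0xf4}
#1 dst[0x01+3] := {0x33,0x37,0xf4}
#2 dst[0x1d+5] := {0x28,0xbf,0xd5,0x22,0xb7}
#3 dst[0x0d+8] := {0x22,0xb7,0xbb,0x00,0x33,0x37,0xf4,0xf9}
query mem[0x0c]=0x37, mem[0x02]=0x37, mem[0x25]=0x58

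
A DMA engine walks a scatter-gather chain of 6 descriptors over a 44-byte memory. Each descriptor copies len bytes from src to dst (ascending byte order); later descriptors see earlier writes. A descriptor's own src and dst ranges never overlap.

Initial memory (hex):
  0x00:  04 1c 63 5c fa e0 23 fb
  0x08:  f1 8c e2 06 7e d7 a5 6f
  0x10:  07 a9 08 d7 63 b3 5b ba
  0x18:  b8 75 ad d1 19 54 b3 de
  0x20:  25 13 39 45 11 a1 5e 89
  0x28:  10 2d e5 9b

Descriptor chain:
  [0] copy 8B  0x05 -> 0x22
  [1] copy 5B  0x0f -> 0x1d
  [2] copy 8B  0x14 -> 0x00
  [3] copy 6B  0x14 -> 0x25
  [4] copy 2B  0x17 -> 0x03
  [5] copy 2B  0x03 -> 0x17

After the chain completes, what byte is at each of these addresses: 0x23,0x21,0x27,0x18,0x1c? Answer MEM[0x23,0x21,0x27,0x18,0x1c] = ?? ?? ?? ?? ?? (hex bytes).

D0: mem[0x22..0x29] <- [e0 23 fb f1 8c e2 06 7e]
D1: mem[0x1d..0x21] <- [6f 07 a9 08 d7]
D2: mem[0x00..0x07] <- [63 b3 5b ba b8 75 ad d1]
D3: mem[0x25..0x2a] <- [63 b3 5b ba b8 75]
D4: mem[0x03..0x04] <- [ba b8]
D5: mem[0x17..0x18] <- [ba b8]
query mem[0x23]=0x23, mem[0x21]=0xd7, mem[0x27]=0x5b, mem[0x18]=0xb8, mem[0x1c]=0x19

MEM[0x23,0x21,0x27,0x18,0x1c] = 23 d7 5b b8 19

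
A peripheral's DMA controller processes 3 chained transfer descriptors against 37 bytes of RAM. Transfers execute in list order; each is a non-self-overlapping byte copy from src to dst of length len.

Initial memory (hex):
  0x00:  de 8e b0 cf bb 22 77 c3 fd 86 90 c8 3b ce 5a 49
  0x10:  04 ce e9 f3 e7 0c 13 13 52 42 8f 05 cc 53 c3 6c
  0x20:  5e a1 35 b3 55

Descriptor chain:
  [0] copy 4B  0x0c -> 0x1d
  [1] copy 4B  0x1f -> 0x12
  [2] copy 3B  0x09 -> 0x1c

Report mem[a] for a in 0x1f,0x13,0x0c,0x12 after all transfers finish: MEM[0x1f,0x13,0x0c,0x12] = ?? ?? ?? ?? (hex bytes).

MEM[0x1f,0x13,0x0c,0x12] = 5a 49 3b 5a

[0] 0x0c->0x1d len=4 : 3b ce 5a 49
[1] 0x1f->0x12 len=4 : 5a 49 a1 35
[2] 0x09->0x1c len=3 : 86 90 c8
query mem[0x1f]=0x5a, mem[0x13]=0x49, mem[0x0c]=0x3b, mem[0x12]=0x5a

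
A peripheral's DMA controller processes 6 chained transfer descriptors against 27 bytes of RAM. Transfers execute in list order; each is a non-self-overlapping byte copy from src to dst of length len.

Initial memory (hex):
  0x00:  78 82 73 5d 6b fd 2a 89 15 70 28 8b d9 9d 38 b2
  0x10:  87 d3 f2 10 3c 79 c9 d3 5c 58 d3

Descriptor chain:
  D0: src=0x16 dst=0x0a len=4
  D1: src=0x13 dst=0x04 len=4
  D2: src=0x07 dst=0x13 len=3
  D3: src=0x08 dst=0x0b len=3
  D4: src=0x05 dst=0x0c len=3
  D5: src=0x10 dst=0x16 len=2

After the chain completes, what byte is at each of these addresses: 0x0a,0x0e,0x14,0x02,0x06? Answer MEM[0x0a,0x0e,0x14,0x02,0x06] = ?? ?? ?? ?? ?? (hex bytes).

[0] 0x16->0x0a len=4 : c9 d3 5c 58
[1] 0x13->0x04 len=4 : 10 3c 79 c9
[2] 0x07->0x13 len=3 : c9 15 70
[3] 0x08->0x0b len=3 : 15 70 c9
[4] 0x05->0x0c len=3 : 3c 79 c9
[5] 0x10->0x16 len=2 : 87 d3
query mem[0x0a]=0xc9, mem[0x0e]=0xc9, mem[0x14]=0x15, mem[0x02]=0x73, mem[0x06]=0x79

MEM[0x0a,0x0e,0x14,0x02,0x06] = c9 c9 15 73 79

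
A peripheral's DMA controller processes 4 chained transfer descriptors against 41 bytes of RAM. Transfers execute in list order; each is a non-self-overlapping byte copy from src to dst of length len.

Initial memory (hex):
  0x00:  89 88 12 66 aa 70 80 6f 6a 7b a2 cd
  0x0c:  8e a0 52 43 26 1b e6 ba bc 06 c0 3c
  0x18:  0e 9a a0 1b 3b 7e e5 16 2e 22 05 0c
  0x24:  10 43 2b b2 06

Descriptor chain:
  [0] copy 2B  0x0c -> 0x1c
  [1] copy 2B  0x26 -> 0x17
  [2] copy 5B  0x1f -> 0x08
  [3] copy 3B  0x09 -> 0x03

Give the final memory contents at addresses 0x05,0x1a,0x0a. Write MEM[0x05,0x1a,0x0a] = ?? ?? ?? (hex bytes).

  after D0: wrote 2B at 0x1c = 8ea0
  after D1: wrote 2B at 0x17 = 2bb2
  after D2: wrote 5B at 0x08 = 162e22050c
  after D3: wrote 3B at 0x03 = 2e2205
query mem[0x05]=0x05, mem[0x1a]=0xa0, mem[0x0a]=0x22

MEM[0x05,0x1a,0x0a] = 05 a0 22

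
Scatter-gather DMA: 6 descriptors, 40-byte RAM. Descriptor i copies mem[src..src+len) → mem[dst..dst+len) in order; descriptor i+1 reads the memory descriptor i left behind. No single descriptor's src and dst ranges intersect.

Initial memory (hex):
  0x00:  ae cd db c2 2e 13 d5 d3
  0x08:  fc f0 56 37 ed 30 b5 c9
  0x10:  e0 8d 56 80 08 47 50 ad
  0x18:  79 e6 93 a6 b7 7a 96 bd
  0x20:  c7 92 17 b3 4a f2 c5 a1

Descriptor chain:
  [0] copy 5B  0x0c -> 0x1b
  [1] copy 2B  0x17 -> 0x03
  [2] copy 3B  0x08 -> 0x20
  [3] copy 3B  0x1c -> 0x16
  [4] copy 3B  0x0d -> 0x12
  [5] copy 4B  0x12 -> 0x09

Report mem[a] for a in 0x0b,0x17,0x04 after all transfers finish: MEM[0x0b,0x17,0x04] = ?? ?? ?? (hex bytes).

[0] 0x0c->0x1b len=5 : ed 30 b5 c9 e0
[1] 0x17->0x03 len=2 : ad 79
[2] 0x08->0x20 len=3 : fc f0 56
[3] 0x1c->0x16 len=3 : 30 b5 c9
[4] 0x0d->0x12 len=3 : 30 b5 c9
[5] 0x12->0x09 len=4 : 30 b5 c9 47
query mem[0x0b]=0xc9, mem[0x17]=0xb5, mem[0x04]=0x79

MEM[0x0b,0x17,0x04] = c9 b5 79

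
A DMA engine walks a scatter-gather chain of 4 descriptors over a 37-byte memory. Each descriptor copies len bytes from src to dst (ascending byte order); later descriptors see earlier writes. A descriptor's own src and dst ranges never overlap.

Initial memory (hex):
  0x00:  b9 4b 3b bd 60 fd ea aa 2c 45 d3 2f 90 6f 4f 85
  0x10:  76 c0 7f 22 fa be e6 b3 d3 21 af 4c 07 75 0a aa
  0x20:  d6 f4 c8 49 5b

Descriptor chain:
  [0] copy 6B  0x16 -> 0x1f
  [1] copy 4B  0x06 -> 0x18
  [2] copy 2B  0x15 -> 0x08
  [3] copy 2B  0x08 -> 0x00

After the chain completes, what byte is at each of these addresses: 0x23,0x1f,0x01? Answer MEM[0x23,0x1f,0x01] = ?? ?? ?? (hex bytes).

[0] 0x16->0x1f len=6 : e6 b3 d3 21 af 4c
[1] 0x06->0x18 len=4 : ea aa 2c 45
[2] 0x15->0x08 len=2 : be e6
[3] 0x08->0x00 len=2 : be e6
query mem[0x23]=0xaf, mem[0x1f]=0xe6, mem[0x01]=0xe6

MEM[0x23,0x1f,0x01] = af e6 e6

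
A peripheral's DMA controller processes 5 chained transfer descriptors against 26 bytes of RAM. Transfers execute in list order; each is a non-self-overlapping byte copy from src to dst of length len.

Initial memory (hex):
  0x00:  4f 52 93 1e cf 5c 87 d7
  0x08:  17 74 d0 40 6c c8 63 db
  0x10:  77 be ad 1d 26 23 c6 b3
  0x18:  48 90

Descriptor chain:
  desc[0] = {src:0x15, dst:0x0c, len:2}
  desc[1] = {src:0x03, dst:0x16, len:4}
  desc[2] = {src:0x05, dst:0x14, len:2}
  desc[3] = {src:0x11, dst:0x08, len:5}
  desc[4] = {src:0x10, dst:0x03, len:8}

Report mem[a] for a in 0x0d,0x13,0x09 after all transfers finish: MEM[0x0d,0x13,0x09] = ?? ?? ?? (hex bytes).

#0 dst[0x0c+2] := {0x23,0xc6}
#1 dst[0x16+4] := {0x1e,0xcf,0x5c,0x87}
#2 dst[0x14+2] := {0x5c,0x87}
#3 dst[0x08+5] := {0xbe,0xad,0x1d,0x5c,0x87}
#4 dst[0x03+8] := {0x77,0xbe,0xad,0x1d,0x5c,0x87,0x1e,0xcf}
query mem[0x0d]=0xc6, mem[0x13]=0x1d, mem[0x09]=0x1e

MEM[0x0d,0x13,0x09] = c6 1d 1e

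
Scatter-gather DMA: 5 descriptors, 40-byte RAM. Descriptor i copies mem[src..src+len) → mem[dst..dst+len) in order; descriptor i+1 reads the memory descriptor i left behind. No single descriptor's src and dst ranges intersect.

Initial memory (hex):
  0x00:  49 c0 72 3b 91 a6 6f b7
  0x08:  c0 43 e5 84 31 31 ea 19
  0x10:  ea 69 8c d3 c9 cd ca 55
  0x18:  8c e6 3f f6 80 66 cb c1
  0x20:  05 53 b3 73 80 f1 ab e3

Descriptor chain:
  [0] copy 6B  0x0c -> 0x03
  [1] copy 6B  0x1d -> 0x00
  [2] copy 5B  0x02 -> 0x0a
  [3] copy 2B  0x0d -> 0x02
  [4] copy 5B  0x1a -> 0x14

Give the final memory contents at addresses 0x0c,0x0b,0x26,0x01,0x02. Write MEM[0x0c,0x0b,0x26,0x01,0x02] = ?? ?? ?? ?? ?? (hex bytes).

  after D0: wrote 6B at 0x03 = 3131ea19ea69
  after D1: wrote 6B at 0x00 = 66cbc10553b3
  after D2: wrote 5B at 0x0a = c10553b319
  after D3: wrote 2B at 0x02 = b319
  after D4: wrote 5B at 0x14 = 3ff68066cb
query mem[0x0c]=0x53, mem[0x0b]=0x05, mem[0x26]=0xab, mem[0x01]=0xcb, mem[0x02]=0xb3

MEM[0x0c,0x0b,0x26,0x01,0x02] = 53 05 ab cb b3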